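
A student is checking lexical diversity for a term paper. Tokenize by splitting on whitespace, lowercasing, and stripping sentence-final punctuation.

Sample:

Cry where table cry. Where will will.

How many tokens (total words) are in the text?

Tokens: cry, where, table, cry, where, will, will
N = 7

7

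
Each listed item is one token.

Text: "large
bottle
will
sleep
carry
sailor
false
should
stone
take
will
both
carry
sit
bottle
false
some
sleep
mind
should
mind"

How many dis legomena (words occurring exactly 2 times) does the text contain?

7

Frequencies: bottle:2, will:2, sleep:2, carry:2, false:2, should:2, mind:2, large:1, sailor:1, stone:1, take:1, both:1, sit:1, some:1
Words with frequency 2: bottle, carry, false, mind, should, sleep, will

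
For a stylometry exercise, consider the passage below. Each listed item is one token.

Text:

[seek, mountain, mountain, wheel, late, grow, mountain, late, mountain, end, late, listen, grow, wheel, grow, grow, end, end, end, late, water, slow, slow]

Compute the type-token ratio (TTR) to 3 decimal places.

N = 23 tokens, V = 9 types.
TTR = V / N = 9 / 23 = 0.391

0.391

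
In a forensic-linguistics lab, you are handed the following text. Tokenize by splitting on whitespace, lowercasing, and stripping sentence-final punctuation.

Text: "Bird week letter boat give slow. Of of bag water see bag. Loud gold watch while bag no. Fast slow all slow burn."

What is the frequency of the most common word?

3

Frequencies: slow:3, bag:3, of:2, bird:1, week:1, letter:1, boat:1, give:1, water:1, see:1, loud:1, gold:1, watch:1, while:1, no:1, fast:1, all:1, burn:1
Most common: 'slow' with frequency 3.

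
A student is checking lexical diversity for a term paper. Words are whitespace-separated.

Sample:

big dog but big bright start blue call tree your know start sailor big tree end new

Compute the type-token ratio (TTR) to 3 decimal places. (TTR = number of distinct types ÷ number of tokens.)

0.765

N = 17 tokens, V = 13 types.
TTR = V / N = 13 / 17 = 0.765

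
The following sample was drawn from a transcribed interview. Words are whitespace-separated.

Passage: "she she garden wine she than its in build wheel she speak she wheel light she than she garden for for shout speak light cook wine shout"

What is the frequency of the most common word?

Frequencies: she:7, garden:2, wine:2, than:2, wheel:2, speak:2, light:2, for:2, shout:2, its:1, in:1, build:1, cook:1
Most common: 'she' with frequency 7.

7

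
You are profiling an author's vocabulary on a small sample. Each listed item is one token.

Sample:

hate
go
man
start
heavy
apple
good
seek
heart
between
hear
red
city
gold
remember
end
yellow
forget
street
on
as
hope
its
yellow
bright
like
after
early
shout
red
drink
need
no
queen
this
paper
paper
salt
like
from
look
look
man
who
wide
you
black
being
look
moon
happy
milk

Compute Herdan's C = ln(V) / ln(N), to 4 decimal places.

N = 52, V = 45.
ln(V) = 3.806662, ln(N) = 3.951244
C = 3.806662 / 3.951244 = 0.9634

0.9634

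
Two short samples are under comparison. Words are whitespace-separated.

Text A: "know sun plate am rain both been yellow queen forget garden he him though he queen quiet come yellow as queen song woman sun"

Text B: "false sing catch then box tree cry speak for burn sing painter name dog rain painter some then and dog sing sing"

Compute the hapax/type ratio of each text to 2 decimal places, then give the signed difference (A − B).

0.04

A: hapax=15, V=19, ratio=0.79
B: hapax=12, V=16, ratio=0.75
Difference = 0.79 − 0.75 = 0.04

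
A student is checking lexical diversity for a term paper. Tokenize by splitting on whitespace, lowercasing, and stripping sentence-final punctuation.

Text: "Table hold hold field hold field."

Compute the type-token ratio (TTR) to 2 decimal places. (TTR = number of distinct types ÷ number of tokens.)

0.50

N = 6 tokens, V = 3 types.
TTR = V / N = 3 / 6 = 0.50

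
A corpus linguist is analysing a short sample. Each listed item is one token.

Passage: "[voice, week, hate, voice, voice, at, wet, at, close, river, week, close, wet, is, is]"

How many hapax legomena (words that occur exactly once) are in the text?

2

Frequencies: voice:3, week:2, at:2, wet:2, close:2, is:2, hate:1, river:1
Hapax (freq=1): hate, river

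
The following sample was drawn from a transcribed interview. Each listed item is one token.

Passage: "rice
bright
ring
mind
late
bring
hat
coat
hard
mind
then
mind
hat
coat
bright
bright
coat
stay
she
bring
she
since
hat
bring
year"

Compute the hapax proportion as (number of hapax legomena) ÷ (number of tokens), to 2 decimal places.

0.32

Frequencies: bright:3, mind:3, bring:3, hat:3, coat:3, she:2, rice:1, ring:1, late:1, hard:1, then:1, stay:1, since:1, year:1
Hapax count = 8; token count = 25.
Ratio = 8 / 25 = 0.32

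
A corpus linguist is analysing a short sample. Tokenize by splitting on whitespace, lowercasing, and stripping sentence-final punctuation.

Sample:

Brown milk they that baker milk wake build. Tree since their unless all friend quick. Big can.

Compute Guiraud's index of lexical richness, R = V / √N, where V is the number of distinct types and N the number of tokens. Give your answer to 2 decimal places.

N = 17, V = 16.
√N = 4.123106
R = 16 / 4.123106 = 3.88

3.88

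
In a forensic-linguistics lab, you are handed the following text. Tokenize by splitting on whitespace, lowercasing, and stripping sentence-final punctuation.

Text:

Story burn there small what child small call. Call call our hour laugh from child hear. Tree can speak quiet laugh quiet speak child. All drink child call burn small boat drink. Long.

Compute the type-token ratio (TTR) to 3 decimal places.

N = 33 tokens, V = 20 types.
TTR = V / N = 20 / 33 = 0.606

0.606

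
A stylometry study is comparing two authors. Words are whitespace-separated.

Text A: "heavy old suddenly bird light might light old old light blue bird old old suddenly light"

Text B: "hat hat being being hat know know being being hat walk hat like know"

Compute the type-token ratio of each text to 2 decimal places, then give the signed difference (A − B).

TTR(A) = 7/16 = 0.44
TTR(B) = 5/14 = 0.36
Difference = 0.44 − 0.36 = 0.08

0.08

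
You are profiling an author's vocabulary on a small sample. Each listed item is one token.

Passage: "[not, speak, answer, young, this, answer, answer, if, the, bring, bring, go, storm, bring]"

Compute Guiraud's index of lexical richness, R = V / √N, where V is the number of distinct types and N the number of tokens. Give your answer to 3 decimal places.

N = 14, V = 10.
√N = 3.741657
R = 10 / 3.741657 = 2.673

2.673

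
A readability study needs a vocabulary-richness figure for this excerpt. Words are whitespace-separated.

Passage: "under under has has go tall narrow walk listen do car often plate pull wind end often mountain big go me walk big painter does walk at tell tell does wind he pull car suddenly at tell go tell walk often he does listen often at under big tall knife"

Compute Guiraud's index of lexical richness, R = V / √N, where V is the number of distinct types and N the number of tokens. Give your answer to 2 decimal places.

3.39

N = 50, V = 24.
√N = 7.071068
R = 24 / 7.071068 = 3.39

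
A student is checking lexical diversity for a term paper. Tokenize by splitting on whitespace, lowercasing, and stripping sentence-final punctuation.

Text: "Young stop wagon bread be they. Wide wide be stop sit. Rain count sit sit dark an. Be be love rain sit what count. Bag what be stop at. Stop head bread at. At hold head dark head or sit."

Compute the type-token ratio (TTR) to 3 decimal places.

N = 40 tokens, V = 19 types.
TTR = V / N = 19 / 40 = 0.475

0.475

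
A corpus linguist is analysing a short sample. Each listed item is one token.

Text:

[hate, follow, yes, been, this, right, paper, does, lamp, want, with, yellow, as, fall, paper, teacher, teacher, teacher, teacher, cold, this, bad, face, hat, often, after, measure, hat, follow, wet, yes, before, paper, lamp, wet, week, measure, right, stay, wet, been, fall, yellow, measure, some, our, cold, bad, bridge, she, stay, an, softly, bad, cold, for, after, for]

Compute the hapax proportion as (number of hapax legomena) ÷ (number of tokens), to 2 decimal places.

0.26

Frequencies: teacher:4, paper:3, cold:3, bad:3, measure:3, wet:3, follow:2, yes:2, been:2, this:2, right:2, lamp:2, yellow:2, fall:2, hat:2, after:2, stay:2, for:2, hate:1, does:1, … (13 more, each freq 1)
Hapax count = 15; token count = 58.
Ratio = 15 / 58 = 0.26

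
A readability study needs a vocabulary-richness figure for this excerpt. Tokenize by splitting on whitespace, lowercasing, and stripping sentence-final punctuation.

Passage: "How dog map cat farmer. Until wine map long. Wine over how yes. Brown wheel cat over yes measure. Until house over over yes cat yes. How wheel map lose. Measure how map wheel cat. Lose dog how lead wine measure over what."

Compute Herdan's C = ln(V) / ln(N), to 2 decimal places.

0.75

N = 43, V = 17.
ln(V) = 2.833213, ln(N) = 3.761200
C = 2.833213 / 3.761200 = 0.75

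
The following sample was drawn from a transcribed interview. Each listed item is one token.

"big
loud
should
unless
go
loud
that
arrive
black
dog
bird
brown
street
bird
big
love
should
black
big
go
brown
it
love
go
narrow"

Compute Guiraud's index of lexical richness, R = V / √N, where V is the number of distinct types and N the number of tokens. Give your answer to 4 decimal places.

N = 25, V = 15.
√N = 5.000000
R = 15 / 5.000000 = 3.0000

3.0000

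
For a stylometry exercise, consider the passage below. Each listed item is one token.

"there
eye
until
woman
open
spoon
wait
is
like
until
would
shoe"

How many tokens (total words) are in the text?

12

Tokens: there, eye, until, woman, open, spoon, wait, is, like, until, would, shoe
N = 12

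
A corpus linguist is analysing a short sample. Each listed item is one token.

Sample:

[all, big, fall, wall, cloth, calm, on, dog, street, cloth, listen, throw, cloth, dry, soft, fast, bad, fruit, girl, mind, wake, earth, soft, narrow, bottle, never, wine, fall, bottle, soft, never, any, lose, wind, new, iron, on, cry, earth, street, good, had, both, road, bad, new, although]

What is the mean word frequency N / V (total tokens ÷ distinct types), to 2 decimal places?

1.34

N = 47 tokens, V = 35 types.
Mean frequency = N / V = 47 / 35 = 1.34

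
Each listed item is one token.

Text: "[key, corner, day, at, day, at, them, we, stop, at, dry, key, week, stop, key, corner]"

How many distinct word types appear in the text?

9

Distinct types: {at, corner, day, dry, key, stop, them, we, week}
V = 9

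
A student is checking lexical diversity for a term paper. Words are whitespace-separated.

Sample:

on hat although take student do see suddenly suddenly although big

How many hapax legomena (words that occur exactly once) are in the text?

7

Frequencies: although:2, suddenly:2, on:1, hat:1, take:1, student:1, do:1, see:1, big:1
Hapax (freq=1): big, do, hat, on, see, student, take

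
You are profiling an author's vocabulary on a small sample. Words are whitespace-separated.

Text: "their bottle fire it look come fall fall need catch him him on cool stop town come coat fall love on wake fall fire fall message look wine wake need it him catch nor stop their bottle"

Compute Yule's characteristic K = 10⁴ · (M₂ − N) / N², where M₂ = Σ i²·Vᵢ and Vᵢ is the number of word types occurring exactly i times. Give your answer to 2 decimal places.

Frequencies: fall:5, him:3, their:2, bottle:2, fire:2, it:2, look:2, come:2, need:2, catch:2, on:2, stop:2, wake:2, cool:1, town:1, coat:1, love:1, message:1, wine:1, nor:1
N = 37. Frequency spectrum: V_1=7, V_2=11, V_3=1, V_5=1
M₂ = 1²·7 + 2²·11 + 3²·1 + 5²·1 = 85
K = 10000 × (85 − 37) / 37² = 350.62

350.62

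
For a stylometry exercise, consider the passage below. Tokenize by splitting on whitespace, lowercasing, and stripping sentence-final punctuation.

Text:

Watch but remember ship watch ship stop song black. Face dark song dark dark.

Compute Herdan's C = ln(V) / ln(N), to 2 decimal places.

N = 14, V = 9.
ln(V) = 2.197225, ln(N) = 2.639057
C = 2.197225 / 2.639057 = 0.83

0.83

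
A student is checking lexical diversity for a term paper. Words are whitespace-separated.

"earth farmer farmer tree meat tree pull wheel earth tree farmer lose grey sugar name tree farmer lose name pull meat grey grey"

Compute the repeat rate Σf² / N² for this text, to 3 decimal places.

0.119

Frequencies: farmer:4, tree:4, grey:3, earth:2, meat:2, pull:2, lose:2, name:2, wheel:1, sugar:1
Σf² = 63; N² = 529
Repeat rate = 63 / 529 = 0.119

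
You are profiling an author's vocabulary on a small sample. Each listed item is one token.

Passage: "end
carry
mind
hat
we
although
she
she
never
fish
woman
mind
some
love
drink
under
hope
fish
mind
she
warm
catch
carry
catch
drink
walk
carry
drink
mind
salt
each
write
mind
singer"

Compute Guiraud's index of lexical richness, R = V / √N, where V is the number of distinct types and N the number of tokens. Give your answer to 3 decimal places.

3.773

N = 34, V = 22.
√N = 5.830952
R = 22 / 5.830952 = 3.773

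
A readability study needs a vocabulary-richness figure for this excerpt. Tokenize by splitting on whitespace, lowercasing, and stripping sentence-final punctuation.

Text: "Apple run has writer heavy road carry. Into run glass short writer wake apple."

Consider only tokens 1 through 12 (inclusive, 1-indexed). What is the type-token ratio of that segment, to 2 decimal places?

0.83

Segment tokens 1–12: apple, run, has, writer, heavy, road, carry, into, run, glass, short, writer
Segment N = 12, segment V = 10.
TTR = 10 / 12 = 0.83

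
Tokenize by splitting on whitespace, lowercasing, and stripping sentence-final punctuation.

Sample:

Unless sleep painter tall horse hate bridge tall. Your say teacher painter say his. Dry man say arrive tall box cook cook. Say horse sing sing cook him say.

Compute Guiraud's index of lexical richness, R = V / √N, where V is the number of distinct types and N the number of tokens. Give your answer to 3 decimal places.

N = 29, V = 18.
√N = 5.385165
R = 18 / 5.385165 = 3.343

3.343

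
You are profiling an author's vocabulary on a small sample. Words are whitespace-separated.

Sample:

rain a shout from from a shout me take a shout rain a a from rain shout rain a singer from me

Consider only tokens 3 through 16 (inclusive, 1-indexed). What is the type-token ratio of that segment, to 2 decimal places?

Segment tokens 3–16: shout, from, from, a, shout, me, take, a, shout, rain, a, a, from, rain
Segment N = 14, segment V = 6.
TTR = 6 / 14 = 0.43

0.43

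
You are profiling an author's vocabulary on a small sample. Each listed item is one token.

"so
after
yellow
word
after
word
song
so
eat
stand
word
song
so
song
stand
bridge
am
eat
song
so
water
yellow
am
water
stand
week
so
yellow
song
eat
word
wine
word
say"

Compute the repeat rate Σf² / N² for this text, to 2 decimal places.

Frequencies: so:5, word:5, song:5, yellow:3, eat:3, stand:3, after:2, am:2, water:2, bridge:1, week:1, wine:1, say:1
Σf² = 118; N² = 1156
Repeat rate = 118 / 1156 = 0.10

0.10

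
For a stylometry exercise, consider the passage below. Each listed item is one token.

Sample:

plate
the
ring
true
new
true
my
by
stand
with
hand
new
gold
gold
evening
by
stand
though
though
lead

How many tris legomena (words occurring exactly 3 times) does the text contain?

Frequencies: true:2, new:2, by:2, stand:2, gold:2, though:2, plate:1, the:1, ring:1, my:1, with:1, hand:1, evening:1, lead:1
Words with frequency 3: (none)

0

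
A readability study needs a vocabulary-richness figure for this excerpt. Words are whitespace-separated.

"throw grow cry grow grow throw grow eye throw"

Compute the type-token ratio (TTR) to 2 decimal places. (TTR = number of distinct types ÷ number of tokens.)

0.44

N = 9 tokens, V = 4 types.
TTR = V / N = 4 / 9 = 0.44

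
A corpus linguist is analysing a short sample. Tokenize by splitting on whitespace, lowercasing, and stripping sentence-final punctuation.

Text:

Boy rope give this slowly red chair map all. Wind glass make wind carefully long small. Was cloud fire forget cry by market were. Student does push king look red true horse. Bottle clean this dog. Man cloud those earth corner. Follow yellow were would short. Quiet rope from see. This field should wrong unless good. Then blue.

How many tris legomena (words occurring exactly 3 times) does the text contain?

Frequencies: this:3, rope:2, red:2, wind:2, cloud:2, were:2, boy:1, give:1, slowly:1, chair:1, map:1, all:1, glass:1, make:1, carefully:1, long:1, small:1, was:1, fire:1, forget:1, … (31 more, each freq 1)
Words with frequency 3: this

1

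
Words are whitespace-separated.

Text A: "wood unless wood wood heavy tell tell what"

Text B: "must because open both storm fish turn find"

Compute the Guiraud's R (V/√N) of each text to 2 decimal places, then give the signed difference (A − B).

-1.06

A: V=5, N=8, R=1.77
B: V=8, N=8, R=2.83
Difference = 1.77 − 2.83 = -1.06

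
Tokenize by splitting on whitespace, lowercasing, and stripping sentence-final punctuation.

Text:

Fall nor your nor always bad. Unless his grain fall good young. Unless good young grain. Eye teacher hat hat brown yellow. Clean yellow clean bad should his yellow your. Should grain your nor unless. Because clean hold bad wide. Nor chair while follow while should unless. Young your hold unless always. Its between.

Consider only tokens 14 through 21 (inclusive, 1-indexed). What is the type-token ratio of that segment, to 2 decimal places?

Segment tokens 14–21: good, young, grain, eye, teacher, hat, hat, brown
Segment N = 8, segment V = 7.
TTR = 7 / 8 = 0.88

0.88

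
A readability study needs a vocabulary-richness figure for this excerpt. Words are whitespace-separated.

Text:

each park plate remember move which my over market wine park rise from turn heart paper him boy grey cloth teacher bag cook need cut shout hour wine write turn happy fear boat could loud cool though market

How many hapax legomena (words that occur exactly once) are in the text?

Frequencies: park:2, market:2, wine:2, turn:2, each:1, plate:1, remember:1, move:1, which:1, my:1, over:1, rise:1, from:1, heart:1, paper:1, him:1, boy:1, grey:1, cloth:1, teacher:1, … (14 more, each freq 1)
Hapax (freq=1): bag, boat, boy, cloth, cook, cool, could, cut, each, fear, from, grey, happy, heart, him, hour, loud, move, my, need, over, paper, plate, remember, rise, shout, teacher, though, which, write

30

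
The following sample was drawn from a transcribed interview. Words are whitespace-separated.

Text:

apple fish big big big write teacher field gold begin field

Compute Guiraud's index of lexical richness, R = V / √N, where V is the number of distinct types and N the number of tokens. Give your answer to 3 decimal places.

2.412

N = 11, V = 8.
√N = 3.316625
R = 8 / 3.316625 = 2.412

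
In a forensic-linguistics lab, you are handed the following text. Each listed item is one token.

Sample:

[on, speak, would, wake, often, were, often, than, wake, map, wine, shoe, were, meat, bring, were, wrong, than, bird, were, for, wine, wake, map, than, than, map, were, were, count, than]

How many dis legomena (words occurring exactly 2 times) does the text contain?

2

Frequencies: were:6, than:5, wake:3, map:3, often:2, wine:2, on:1, speak:1, would:1, shoe:1, meat:1, bring:1, wrong:1, bird:1, for:1, count:1
Words with frequency 2: often, wine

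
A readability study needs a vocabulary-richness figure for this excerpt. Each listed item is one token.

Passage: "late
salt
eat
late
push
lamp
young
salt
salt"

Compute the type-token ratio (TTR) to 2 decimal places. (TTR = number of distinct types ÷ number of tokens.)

0.67

N = 9 tokens, V = 6 types.
TTR = V / N = 6 / 9 = 0.67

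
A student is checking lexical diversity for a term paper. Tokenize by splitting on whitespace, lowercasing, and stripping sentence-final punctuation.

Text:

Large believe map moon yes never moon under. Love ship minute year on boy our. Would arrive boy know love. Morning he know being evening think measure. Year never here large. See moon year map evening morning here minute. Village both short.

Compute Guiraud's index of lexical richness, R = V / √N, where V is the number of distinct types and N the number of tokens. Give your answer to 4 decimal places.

4.3205

N = 42, V = 28.
√N = 6.480741
R = 28 / 6.480741 = 4.3205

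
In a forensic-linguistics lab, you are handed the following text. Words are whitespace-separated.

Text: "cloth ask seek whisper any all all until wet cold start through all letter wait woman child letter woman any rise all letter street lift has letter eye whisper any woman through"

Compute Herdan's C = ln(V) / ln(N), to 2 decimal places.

0.86

N = 32, V = 20.
ln(V) = 2.995732, ln(N) = 3.465736
C = 2.995732 / 3.465736 = 0.86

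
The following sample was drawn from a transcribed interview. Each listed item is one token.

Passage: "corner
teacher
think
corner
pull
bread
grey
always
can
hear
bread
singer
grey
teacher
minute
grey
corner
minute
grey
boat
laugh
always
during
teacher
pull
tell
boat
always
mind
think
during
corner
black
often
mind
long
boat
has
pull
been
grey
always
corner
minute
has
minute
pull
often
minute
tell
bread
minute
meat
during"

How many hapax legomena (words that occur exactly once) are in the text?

8

Frequencies: minute:6, corner:5, grey:5, pull:4, always:4, teacher:3, bread:3, boat:3, during:3, think:2, tell:2, mind:2, often:2, has:2, can:1, hear:1, singer:1, laugh:1, black:1, long:1, … (2 more, each freq 1)
Hapax (freq=1): been, black, can, hear, laugh, long, meat, singer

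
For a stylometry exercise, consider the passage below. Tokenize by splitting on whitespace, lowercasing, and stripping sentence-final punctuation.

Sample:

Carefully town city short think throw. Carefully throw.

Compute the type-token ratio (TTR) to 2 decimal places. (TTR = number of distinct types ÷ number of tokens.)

N = 8 tokens, V = 6 types.
TTR = V / N = 6 / 8 = 0.75

0.75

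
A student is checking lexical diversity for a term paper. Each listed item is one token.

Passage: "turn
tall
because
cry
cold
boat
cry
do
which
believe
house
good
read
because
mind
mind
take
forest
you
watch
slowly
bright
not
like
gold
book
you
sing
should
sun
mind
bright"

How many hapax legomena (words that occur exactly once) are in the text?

21

Frequencies: mind:3, because:2, cry:2, you:2, bright:2, turn:1, tall:1, cold:1, boat:1, do:1, which:1, believe:1, house:1, good:1, read:1, take:1, forest:1, watch:1, slowly:1, not:1, … (6 more, each freq 1)
Hapax (freq=1): believe, boat, book, cold, do, forest, gold, good, house, like, not, read, should, sing, slowly, sun, take, tall, turn, watch, which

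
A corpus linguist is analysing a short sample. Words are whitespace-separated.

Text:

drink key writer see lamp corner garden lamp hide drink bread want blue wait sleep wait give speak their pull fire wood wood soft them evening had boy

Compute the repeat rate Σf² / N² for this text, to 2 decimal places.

0.05

Frequencies: drink:2, lamp:2, wait:2, wood:2, key:1, writer:1, see:1, corner:1, garden:1, hide:1, bread:1, want:1, blue:1, sleep:1, give:1, speak:1, their:1, pull:1, fire:1, soft:1, … (4 more, each freq 1)
Σf² = 36; N² = 784
Repeat rate = 36 / 784 = 0.05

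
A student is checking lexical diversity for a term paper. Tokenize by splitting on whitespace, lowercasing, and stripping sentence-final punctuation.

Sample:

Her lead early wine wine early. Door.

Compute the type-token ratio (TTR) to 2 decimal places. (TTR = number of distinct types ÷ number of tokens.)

N = 7 tokens, V = 5 types.
TTR = V / N = 5 / 7 = 0.71

0.71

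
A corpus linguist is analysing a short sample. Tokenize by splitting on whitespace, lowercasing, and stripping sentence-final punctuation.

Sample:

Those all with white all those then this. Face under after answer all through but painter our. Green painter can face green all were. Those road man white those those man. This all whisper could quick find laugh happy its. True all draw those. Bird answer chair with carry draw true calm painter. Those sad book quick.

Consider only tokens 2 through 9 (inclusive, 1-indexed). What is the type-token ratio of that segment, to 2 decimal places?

Segment tokens 2–9: all, with, white, all, those, then, this, face
Segment N = 8, segment V = 7.
TTR = 7 / 8 = 0.88

0.88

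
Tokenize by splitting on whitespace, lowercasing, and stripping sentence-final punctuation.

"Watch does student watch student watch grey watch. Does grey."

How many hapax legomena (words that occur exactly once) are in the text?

0

Frequencies: watch:4, does:2, student:2, grey:2
Hapax (freq=1): (none)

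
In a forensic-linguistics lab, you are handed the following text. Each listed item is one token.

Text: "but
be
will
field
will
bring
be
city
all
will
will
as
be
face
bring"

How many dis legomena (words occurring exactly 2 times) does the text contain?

Frequencies: will:4, be:3, bring:2, but:1, field:1, city:1, all:1, as:1, face:1
Words with frequency 2: bring

1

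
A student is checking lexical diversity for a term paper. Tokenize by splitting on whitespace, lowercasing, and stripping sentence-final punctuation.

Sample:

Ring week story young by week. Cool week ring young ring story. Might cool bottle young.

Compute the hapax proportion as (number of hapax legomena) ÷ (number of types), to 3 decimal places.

Frequencies: ring:3, week:3, young:3, story:2, cool:2, by:1, might:1, bottle:1
Hapax count = 3; type count = 8.
Ratio = 3 / 8 = 0.375

0.375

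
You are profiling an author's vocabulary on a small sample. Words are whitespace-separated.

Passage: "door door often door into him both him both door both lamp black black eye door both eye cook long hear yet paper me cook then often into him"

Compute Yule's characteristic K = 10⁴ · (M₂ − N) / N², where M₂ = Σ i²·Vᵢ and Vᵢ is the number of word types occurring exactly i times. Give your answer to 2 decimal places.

Frequencies: door:5, both:4, him:3, often:2, into:2, black:2, eye:2, cook:2, lamp:1, long:1, hear:1, yet:1, paper:1, me:1, then:1
N = 29. Frequency spectrum: V_1=7, V_2=5, V_3=1, V_4=1, V_5=1
M₂ = 1²·7 + 2²·5 + 3²·1 + 4²·1 + 5²·1 = 77
K = 10000 × (77 − 29) / 29² = 570.75

570.75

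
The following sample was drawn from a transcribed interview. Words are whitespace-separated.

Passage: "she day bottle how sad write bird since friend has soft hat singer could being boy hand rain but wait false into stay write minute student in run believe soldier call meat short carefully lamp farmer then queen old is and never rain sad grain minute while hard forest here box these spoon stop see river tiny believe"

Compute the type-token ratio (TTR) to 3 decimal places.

N = 58 tokens, V = 53 types.
TTR = V / N = 53 / 58 = 0.914

0.914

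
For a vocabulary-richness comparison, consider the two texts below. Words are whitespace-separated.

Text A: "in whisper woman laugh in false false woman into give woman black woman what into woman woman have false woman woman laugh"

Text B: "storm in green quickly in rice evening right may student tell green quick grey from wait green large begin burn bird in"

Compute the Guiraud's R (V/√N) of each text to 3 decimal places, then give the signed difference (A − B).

-1.706

A: V=10, N=22, R=2.132
B: V=18, N=22, R=3.838
Difference = 2.132 − 3.838 = -1.706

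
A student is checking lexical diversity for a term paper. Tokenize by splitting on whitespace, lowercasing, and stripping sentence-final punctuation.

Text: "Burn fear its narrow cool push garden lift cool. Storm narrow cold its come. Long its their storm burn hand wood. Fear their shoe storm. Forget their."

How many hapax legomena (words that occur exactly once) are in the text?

Frequencies: its:3, storm:3, their:3, burn:2, fear:2, narrow:2, cool:2, push:1, garden:1, lift:1, cold:1, come:1, long:1, hand:1, wood:1, shoe:1, forget:1
Hapax (freq=1): cold, come, forget, garden, hand, lift, long, push, shoe, wood

10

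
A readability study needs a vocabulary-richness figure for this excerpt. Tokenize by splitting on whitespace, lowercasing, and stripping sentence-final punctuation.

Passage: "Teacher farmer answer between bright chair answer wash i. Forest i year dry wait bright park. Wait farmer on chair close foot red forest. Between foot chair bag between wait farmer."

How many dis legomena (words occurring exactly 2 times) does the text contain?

Frequencies: farmer:3, between:3, chair:3, wait:3, answer:2, bright:2, i:2, forest:2, foot:2, teacher:1, wash:1, year:1, dry:1, park:1, on:1, close:1, red:1, bag:1
Words with frequency 2: answer, bright, foot, forest, i

5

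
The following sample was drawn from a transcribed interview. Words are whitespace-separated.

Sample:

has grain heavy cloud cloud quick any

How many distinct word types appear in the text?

Distinct types: {any, cloud, grain, has, heavy, quick}
V = 6

6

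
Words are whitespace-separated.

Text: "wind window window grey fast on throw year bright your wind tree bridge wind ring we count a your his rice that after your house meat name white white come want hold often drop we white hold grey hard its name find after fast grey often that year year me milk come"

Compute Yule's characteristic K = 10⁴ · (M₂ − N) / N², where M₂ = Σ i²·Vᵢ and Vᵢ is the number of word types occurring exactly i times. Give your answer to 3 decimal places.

177.515

Frequencies: wind:3, grey:3, year:3, your:3, white:3, window:2, fast:2, we:2, that:2, after:2, name:2, come:2, hold:2, often:2, on:1, throw:1, bright:1, tree:1, bridge:1, ring:1, … (13 more, each freq 1)
N = 52. Frequency spectrum: V_1=19, V_2=9, V_3=5
M₂ = 1²·19 + 2²·9 + 3²·5 = 100
K = 10000 × (100 − 52) / 52² = 177.515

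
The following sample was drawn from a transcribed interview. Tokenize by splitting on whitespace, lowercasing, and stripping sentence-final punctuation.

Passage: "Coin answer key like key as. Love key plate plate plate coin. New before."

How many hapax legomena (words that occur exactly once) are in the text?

6

Frequencies: key:3, plate:3, coin:2, answer:1, like:1, as:1, love:1, new:1, before:1
Hapax (freq=1): answer, as, before, like, love, new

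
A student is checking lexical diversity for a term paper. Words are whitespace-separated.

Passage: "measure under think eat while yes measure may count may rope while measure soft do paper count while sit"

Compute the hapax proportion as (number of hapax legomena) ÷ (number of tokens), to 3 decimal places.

Frequencies: measure:3, while:3, may:2, count:2, under:1, think:1, eat:1, yes:1, rope:1, soft:1, do:1, paper:1, sit:1
Hapax count = 9; token count = 19.
Ratio = 9 / 19 = 0.474

0.474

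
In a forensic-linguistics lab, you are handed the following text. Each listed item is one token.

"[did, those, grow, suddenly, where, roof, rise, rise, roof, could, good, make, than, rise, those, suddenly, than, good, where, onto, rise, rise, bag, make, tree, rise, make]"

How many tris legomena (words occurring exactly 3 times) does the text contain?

Frequencies: rise:6, make:3, those:2, suddenly:2, where:2, roof:2, good:2, than:2, did:1, grow:1, could:1, onto:1, bag:1, tree:1
Words with frequency 3: make

1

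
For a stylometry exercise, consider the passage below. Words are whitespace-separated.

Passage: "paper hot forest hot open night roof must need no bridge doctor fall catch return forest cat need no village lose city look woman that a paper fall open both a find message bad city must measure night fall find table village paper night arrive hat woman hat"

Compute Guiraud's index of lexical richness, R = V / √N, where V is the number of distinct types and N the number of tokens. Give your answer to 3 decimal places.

4.330

N = 48, V = 30.
√N = 6.928203
R = 30 / 6.928203 = 4.330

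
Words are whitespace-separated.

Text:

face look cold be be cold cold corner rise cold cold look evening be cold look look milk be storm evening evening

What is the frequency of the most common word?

Frequencies: cold:6, look:4, be:4, evening:3, face:1, corner:1, rise:1, milk:1, storm:1
Most common: 'cold' with frequency 6.

6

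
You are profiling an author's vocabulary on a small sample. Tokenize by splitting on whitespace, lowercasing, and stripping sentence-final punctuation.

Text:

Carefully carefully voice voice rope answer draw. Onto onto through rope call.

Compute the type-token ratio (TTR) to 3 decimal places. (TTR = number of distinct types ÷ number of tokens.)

0.667

N = 12 tokens, V = 8 types.
TTR = V / N = 8 / 12 = 0.667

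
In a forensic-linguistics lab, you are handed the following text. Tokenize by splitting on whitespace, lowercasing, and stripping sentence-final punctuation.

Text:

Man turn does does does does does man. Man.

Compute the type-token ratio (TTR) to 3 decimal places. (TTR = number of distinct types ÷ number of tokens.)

N = 9 tokens, V = 3 types.
TTR = V / N = 3 / 9 = 0.333

0.333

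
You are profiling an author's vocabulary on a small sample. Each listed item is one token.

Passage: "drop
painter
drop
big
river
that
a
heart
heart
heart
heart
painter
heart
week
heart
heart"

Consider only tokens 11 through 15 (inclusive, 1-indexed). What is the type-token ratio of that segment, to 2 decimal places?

Segment tokens 11–15: heart, painter, heart, week, heart
Segment N = 5, segment V = 3.
TTR = 3 / 5 = 0.60

0.60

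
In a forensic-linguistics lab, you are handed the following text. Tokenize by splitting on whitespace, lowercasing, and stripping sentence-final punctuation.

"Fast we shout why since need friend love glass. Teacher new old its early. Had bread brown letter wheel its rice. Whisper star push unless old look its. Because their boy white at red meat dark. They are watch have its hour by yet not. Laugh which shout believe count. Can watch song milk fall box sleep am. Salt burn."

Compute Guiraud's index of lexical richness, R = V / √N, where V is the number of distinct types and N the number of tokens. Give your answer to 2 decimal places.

N = 60, V = 54.
√N = 7.745967
R = 54 / 7.745967 = 6.97

6.97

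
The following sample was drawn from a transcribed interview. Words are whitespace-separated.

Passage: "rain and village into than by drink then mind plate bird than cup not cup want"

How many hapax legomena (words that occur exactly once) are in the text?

Frequencies: than:2, cup:2, rain:1, and:1, village:1, into:1, by:1, drink:1, then:1, mind:1, plate:1, bird:1, not:1, want:1
Hapax (freq=1): and, bird, by, drink, into, mind, not, plate, rain, then, village, want

12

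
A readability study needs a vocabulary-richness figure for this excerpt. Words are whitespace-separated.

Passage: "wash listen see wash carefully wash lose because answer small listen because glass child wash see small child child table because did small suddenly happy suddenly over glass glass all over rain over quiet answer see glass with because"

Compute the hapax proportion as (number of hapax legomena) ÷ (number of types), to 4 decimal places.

Frequencies: wash:4, because:4, glass:4, see:3, small:3, child:3, over:3, listen:2, answer:2, suddenly:2, carefully:1, lose:1, table:1, did:1, happy:1, all:1, rain:1, quiet:1, with:1
Hapax count = 9; type count = 19.
Ratio = 9 / 19 = 0.4737

0.4737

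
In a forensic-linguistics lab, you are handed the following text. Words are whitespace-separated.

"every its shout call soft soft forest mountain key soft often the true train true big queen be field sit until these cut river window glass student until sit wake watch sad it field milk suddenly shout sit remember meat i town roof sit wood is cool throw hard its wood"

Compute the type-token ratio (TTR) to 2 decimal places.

0.78

N = 51 tokens, V = 40 types.
TTR = V / N = 40 / 51 = 0.78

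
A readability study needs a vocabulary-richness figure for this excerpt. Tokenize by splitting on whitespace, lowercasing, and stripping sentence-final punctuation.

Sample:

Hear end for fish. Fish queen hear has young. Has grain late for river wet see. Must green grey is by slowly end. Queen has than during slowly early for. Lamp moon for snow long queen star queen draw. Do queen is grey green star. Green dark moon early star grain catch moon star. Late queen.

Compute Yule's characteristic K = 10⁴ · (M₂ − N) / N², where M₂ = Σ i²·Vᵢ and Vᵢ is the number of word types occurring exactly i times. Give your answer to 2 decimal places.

286.99

Frequencies: queen:6, for:4, star:4, has:3, green:3, moon:3, hear:2, end:2, fish:2, grain:2, late:2, grey:2, is:2, slowly:2, early:2, young:1, river:1, wet:1, see:1, must:1, … (10 more, each freq 1)
N = 56. Frequency spectrum: V_1=15, V_2=9, V_3=3, V_4=2, V_6=1
M₂ = 1²·15 + 2²·9 + 3²·3 + 4²·2 + 6²·1 = 146
K = 10000 × (146 − 56) / 56² = 286.99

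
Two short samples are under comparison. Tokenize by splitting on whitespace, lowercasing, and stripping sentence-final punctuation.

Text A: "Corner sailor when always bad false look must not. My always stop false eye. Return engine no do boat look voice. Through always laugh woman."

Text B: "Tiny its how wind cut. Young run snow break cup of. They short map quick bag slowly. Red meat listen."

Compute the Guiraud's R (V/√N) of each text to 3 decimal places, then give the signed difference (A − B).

A: V=21, N=25, R=4.200
B: V=20, N=20, R=4.472
Difference = 4.200 − 4.472 = -0.272

-0.272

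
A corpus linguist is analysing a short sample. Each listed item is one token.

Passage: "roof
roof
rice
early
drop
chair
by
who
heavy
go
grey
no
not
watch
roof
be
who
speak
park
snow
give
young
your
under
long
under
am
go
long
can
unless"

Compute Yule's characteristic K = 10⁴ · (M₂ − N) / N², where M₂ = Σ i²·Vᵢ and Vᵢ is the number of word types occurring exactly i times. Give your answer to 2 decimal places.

145.68

Frequencies: roof:3, who:2, go:2, under:2, long:2, rice:1, early:1, drop:1, chair:1, by:1, heavy:1, grey:1, no:1, not:1, watch:1, be:1, speak:1, park:1, snow:1, give:1, … (5 more, each freq 1)
N = 31. Frequency spectrum: V_1=20, V_2=4, V_3=1
M₂ = 1²·20 + 2²·4 + 3²·1 = 45
K = 10000 × (45 − 31) / 31² = 145.68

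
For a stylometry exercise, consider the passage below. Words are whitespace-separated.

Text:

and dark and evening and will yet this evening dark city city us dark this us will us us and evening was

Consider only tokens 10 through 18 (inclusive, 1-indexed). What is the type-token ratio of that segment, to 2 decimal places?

Segment tokens 10–18: dark, city, city, us, dark, this, us, will, us
Segment N = 9, segment V = 5.
TTR = 5 / 9 = 0.56

0.56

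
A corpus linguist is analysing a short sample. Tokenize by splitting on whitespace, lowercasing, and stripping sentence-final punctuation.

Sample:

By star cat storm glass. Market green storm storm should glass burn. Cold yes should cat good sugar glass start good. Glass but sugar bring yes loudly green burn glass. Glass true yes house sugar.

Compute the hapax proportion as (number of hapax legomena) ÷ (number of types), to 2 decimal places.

Frequencies: glass:6, storm:3, yes:3, sugar:3, cat:2, green:2, should:2, burn:2, good:2, by:1, star:1, market:1, cold:1, start:1, but:1, bring:1, loudly:1, true:1, house:1
Hapax count = 10; type count = 19.
Ratio = 10 / 19 = 0.53

0.53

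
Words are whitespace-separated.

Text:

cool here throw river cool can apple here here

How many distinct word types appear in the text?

Distinct types: {apple, can, cool, here, river, throw}
V = 6

6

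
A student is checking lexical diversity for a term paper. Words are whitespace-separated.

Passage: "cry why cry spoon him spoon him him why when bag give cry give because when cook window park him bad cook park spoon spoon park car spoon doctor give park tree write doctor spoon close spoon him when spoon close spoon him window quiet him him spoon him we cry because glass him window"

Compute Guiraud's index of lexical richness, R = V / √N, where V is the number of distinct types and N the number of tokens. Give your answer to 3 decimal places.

2.697

N = 55, V = 20.
√N = 7.416198
R = 20 / 7.416198 = 2.697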